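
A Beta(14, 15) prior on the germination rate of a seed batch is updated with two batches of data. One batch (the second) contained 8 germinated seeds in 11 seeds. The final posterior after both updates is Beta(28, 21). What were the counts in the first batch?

6 germinated seeds and 3 non-germinating seeds

Sequential conjugate updates are equivalent to a single update on the pooled data, so total successes = posterior α − prior α and total failures = posterior β − prior β.
Total across both batches: 28−14=14 germinated seeds, 21−15=6 non-germinating seeds.
Subtract the second batch: 14−8=6 germinated seeds and 6−3=3 non-germinating seeds.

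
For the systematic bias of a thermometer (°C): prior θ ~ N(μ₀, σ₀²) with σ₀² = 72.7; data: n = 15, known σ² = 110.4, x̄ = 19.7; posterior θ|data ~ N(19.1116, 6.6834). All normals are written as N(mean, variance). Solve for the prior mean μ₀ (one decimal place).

With known observation variance, the Normal–Normal posterior has precision τ_n = τ₀ + n/σ² and mean μ_n = (τ₀μ₀ + (n/σ²)x̄)/τ_n.
Here τ₀ = 1/72.7 = 0.013755 and τ_data = 15/110.4 = 0.135870, so τ_n = 0.149625.
Rearranging for μ₀: μ₀ = (μ_n·τ_n − τ_data·x̄)/τ₀ = (19.1116·0.149625 − 0.135870·19.7) / 0.013755 = 0.182934/0.013755 ≈ 13.3.

μ₀ = 13.3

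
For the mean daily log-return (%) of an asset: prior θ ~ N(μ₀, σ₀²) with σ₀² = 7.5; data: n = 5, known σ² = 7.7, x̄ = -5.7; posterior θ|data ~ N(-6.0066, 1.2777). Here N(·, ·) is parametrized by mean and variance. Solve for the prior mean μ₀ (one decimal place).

The posterior mean is a precision-weighted average: μ_n = (τ₀μ₀ + τ_data·x̄)/(τ₀+τ_data), with τ₀=1/σ₀² and τ_data=n/σ².
Here τ₀ = 1/7.5 = 0.133333 and τ_data = 5/7.7 = 0.649351, so τ_n = 0.782684.
Rearranging for μ₀: μ₀ = (μ_n·τ_n − τ_data·x̄)/τ₀ = (-6.0066·0.782684 − 0.649351·-5.7) / 0.133333 = -0.999969/0.133333 ≈ -7.5.

μ₀ = -7.5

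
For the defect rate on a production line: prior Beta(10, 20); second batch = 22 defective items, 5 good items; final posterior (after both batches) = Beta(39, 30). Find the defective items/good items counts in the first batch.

Because Beta–binomial updating is additive in the counts, the combined data contributed (α_post−α_prior, β_post−β_prior) successes and failures.
Total across both batches: 39−10=29 defective items, 30−20=10 good items.
Subtract the second batch: 29−22=7 defective items and 10−5=5 good items.

7 defective items and 5 good items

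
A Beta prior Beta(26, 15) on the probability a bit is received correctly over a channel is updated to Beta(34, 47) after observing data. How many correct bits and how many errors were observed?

Beta is conjugate to the binomial likelihood: posterior = Beta(a+s, b+f).
So s = 34 − 26 = 8 and f = 47 − 15 = 32.

8 correct bits and 32 errors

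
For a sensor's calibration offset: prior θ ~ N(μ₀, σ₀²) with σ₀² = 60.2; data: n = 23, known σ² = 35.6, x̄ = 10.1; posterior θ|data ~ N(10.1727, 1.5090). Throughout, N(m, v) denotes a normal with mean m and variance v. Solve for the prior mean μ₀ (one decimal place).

μ₀ = 13.0

The posterior mean is a precision-weighted average: μ_n = (τ₀μ₀ + τ_data·x̄)/(τ₀+τ_data), with τ₀=1/σ₀² and τ_data=n/σ².
Here τ₀ = 1/60.2 = 0.016611 and τ_data = 23/35.6 = 0.646067, so τ_n = 0.662678.
Rearranging for μ₀: μ₀ = (μ_n·τ_n − τ_data·x̄)/τ₀ = (10.1727·0.662678 − 0.646067·10.1) / 0.016611 = 0.215948/0.016611 ≈ 13.0.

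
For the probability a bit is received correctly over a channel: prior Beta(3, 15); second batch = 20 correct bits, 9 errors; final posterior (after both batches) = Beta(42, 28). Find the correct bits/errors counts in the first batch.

Because Beta–binomial updating is additive in the counts, the combined data contributed (α_post−α_prior, β_post−β_prior) successes and failures.
Total across both batches: 42−3=39 correct bits, 28−15=13 errors.
Subtract the second batch: 39−20=19 correct bits and 13−9=4 errors.

19 correct bits and 4 errors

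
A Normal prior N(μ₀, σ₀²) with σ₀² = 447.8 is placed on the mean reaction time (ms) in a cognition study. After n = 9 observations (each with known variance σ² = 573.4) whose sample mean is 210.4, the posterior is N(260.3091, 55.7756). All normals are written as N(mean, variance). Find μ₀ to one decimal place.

The posterior mean is a precision-weighted average: μ_n = (τ₀μ₀ + τ_data·x̄)/(τ₀+τ_data), with τ₀=1/σ₀² and τ_data=n/σ².
Here τ₀ = 1/447.8 = 0.002233 and τ_data = 9/573.4 = 0.015696, so τ_n = 0.017929.
Rearranging for μ₀: μ₀ = (μ_n·τ_n − τ_data·x̄)/τ₀ = (260.3091·0.017929 − 0.015696·210.4) / 0.002233 = 1.364643/0.002233 ≈ 611.1.

μ₀ = 611.1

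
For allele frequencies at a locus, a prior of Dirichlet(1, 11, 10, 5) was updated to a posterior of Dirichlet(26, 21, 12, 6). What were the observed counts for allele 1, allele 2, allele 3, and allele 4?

For a Dirichlet(α) prior with multinomial counts c, the posterior is Dirichlet(α + c) componentwise.
Counts are posterior − prior componentwise: 26−1=25, 21−11=10, 12−10=2, 6−5=1.

counts (25, 10, 2, 1)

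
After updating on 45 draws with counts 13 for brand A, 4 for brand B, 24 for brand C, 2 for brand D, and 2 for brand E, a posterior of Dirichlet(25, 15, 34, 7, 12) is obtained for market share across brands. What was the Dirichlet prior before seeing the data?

Dirichlet(12, 11, 10, 5, 10)

For a Dirichlet(α) prior with multinomial counts c, the posterior is Dirichlet(α + c) componentwise.
Subtract each count from the matching posterior parameter: 25−13=12, 15−4=11, 34−24=10, 7−2=5, 12−2=10.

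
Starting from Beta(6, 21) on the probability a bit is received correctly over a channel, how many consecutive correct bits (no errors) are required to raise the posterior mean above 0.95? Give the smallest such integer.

After k correct bits and 0 errors the posterior is Beta(6+k, 21), with mean (6+k)/(6+21+k).
Set (6+k)/(27+k) > 0.95 and solve: k > (0.95·27 − 6)/(1 − 0.95) = 393.000.
The smallest integer exceeding 393.000 is 394.

k = 394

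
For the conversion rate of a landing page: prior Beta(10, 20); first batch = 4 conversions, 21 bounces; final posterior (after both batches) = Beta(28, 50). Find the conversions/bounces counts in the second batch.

14 conversions and 9 bounces

Because Beta–binomial updating is additive in the counts, the combined data contributed (α_post−α_prior, β_post−β_prior) successes and failures.
Total across both batches: 28−10=18 conversions, 50−20=30 bounces.
Subtract the first batch: 18−4=14 conversions and 30−21=9 bounces.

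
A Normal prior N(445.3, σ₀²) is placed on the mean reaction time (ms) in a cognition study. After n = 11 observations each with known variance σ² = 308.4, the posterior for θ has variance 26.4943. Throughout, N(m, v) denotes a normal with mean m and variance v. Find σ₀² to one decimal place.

For the Normal–Normal model with known σ², precisions add: τ_n = τ₀ + n/σ².
So 1/σ₀² = 1/26.4943 − 11/308.4 = 0.037744 − 0.035668 = 0.002076.
Hence σ₀² = 1/0.002076 ≈ 481.7.

σ₀² = 481.7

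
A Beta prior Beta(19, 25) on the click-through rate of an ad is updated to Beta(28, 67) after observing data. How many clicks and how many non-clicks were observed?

9 clicks and 42 non-clicks

A Beta(α, β) prior with s successes and f failures in binomial data gives a Beta(α+s, β+f) posterior.
Match parameters: s=28−19=9, f=67−25=42.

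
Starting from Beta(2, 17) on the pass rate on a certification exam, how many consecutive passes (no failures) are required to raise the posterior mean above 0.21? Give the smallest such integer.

k = 3

After k passes and 0 failures the posterior is Beta(2+k, 17), with mean (2+k)/(2+17+k).
Set (2+k)/(19+k) > 0.21 and solve: k > (0.21·19 − 2)/(1 − 0.21) = 2.519.
The smallest integer exceeding 2.519 is 3.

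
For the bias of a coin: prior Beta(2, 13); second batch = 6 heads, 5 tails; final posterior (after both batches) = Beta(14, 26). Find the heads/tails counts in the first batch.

6 heads and 8 tails

Because Beta–binomial updating is additive in the counts, the combined data contributed (α_post−α_prior, β_post−β_prior) successes and failures.
Total across both batches: 14−2=12 heads, 26−13=13 tails.
Subtract the second batch: 12−6=6 heads and 13−5=8 tails.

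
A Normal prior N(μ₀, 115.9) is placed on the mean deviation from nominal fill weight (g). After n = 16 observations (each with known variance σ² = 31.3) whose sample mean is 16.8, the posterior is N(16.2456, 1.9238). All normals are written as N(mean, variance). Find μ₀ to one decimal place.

With known observation variance, the Normal–Normal posterior has precision τ_n = τ₀ + n/σ² and mean μ_n = (τ₀μ₀ + (n/σ²)x̄)/τ_n.
Here τ₀ = 1/115.9 = 0.008628 and τ_data = 16/31.3 = 0.511182, so τ_n = 0.519810.
Rearranging for μ₀: μ₀ = (μ_n·τ_n − τ_data·x̄)/τ₀ = (16.2456·0.519810 − 0.511182·16.8) / 0.008628 = -0.143232/0.008628 ≈ -16.6.

μ₀ = -16.6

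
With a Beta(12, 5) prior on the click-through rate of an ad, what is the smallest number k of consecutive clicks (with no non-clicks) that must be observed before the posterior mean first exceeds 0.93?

k = 55

After k clicks and 0 non-clicks the posterior is Beta(12+k, 5), with mean (12+k)/(12+5+k).
Set (12+k)/(17+k) > 0.93 and solve: k > (0.93·17 − 12)/(1 − 0.93) = 54.429.
The smallest integer exceeding 54.429 is 55, and checking k=55: (67)/(72) = 0.9306 > 0.93.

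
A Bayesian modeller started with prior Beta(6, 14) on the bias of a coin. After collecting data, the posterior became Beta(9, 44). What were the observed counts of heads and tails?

3 heads and 30 tails

A Beta(α, β) prior with s successes and f failures in binomial data gives a Beta(α+s, β+f) posterior.
So s = 9 − 6 = 3 and f = 44 − 14 = 30.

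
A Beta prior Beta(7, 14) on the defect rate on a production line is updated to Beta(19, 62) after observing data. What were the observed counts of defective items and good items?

12 defective items and 48 good items

Under Beta–binomial conjugacy the posterior parameters are (a+s, b+f).
Match parameters: s=19−7=12, f=62−14=48.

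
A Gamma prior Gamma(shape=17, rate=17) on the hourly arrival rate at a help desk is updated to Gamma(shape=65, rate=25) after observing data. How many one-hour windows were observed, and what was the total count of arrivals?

A Gamma(α, β) prior (rate parametrization) on a Poisson rate with n observations summing to S gives posterior Gamma(α+S, β+n).
Matching: Σxᵢ = 65 − 17 = 48 and n = 25 − 17 = 8.

n = 8 one-hour windows with total 48 arrivals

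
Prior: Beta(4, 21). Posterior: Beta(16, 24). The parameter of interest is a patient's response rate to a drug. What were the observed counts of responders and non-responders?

12 responders and 3 non-responders

A Beta(α, β) prior with s successes and f failures in binomial data gives a Beta(α+s, β+f) posterior.
So s = 16 − 4 = 12 and f = 24 − 21 = 3.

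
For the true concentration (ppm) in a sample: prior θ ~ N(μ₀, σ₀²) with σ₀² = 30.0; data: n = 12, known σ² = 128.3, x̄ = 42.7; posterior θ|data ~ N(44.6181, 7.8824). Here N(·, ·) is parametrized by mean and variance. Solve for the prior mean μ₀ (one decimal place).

With known observation variance, the Normal–Normal posterior has precision τ_n = τ₀ + n/σ² and mean μ_n = (τ₀μ₀ + (n/σ²)x̄)/τ_n.
Here τ₀ = 1/30.0 = 0.033333 and τ_data = 12/128.3 = 0.093531, so τ_n = 0.126864.
Rearranging for μ₀: μ₀ = (μ_n·τ_n − τ_data·x̄)/τ₀ = (44.6181·0.126864 − 0.093531·42.7) / 0.033333 = 1.666657/0.033333 ≈ 50.0.

μ₀ = 50.0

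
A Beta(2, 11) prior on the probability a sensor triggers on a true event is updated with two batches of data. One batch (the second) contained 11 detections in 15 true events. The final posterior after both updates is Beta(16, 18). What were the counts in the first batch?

Sequential conjugate updates are equivalent to a single update on the pooled data, so total successes = posterior α − prior α and total failures = posterior β − prior β.
Total across both batches: 16−2=14 detections, 18−11=7 misses.
Subtract the second batch: 14−11=3 detections and 7−4=3 misses.

3 detections and 3 misses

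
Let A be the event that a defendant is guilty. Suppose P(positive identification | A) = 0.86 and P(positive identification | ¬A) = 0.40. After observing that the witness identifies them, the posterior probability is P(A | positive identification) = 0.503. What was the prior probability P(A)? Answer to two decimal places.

P(A) = 0.32

Bayes' rule in odds form gives O(A|E) = O(A)·[P(E|A)/P(E|¬A)], hence O(A) = O(A|E)/LR.
Posterior odds = 0.503/(1−0.503) = 1.0121. LR = 0.86/0.40 = 2.1500.
Prior odds = 1.0121/2.1500 = 0.4707, so P(A) = 0.4707/(1+0.4707) ≈ 0.32.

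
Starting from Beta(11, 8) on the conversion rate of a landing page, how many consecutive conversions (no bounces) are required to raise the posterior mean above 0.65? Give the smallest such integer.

After k conversions and 0 bounces the posterior is Beta(11+k, 8), with mean (11+k)/(11+8+k).
Set (11+k)/(19+k) > 0.65 and solve: k > (0.65·19 − 11)/(1 − 0.65) = 3.857.
The smallest integer exceeding 3.857 is 4.

k = 4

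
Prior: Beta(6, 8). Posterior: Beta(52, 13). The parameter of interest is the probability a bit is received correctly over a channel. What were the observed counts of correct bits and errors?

46 correct bits and 5 errors

A Beta(a, b) prior with s successes and f failures in binomial data gives a Beta(a+s, b+f) posterior.
So s = 52 − 6 = 46 and f = 13 − 8 = 5.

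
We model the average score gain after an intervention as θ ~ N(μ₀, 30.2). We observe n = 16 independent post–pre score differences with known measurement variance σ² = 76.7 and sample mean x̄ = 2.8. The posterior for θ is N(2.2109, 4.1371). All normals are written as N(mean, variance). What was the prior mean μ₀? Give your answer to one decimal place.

μ₀ = -1.5

With known observation variance, the Normal–Normal posterior has precision τ_n = τ₀ + n/σ² and mean μ_n = (τ₀μ₀ + (n/σ²)x̄)/τ_n.
Here τ₀ = 1/30.2 = 0.033113 and τ_data = 16/76.7 = 0.208605, so τ_n = 0.241718.
Rearranging for μ₀: μ₀ = (μ_n·τ_n − τ_data·x̄)/τ₀ = (2.2109·0.241718 − 0.208605·2.8) / 0.033113 = -0.049680/0.033113 ≈ -1.5.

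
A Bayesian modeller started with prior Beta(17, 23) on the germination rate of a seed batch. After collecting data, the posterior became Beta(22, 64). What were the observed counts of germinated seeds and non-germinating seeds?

A Beta(α, β) prior with s successes and f failures in binomial data gives a Beta(α+s, β+f) posterior.
Match parameters: s=22−17=5, f=64−23=41.

5 germinated seeds and 41 non-germinating seeds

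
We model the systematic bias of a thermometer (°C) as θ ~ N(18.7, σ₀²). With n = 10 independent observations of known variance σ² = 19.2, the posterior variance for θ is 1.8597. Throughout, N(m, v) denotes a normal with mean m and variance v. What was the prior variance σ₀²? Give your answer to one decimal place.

For the Normal–Normal model with known σ², precisions add: τ_n = τ₀ + n/σ².
So 1/σ₀² = 1/1.8597 − 10/19.2 = 0.537721 − 0.520833 = 0.016888.
Hence σ₀² = 1/0.016888 ≈ 59.2.

σ₀² = 59.2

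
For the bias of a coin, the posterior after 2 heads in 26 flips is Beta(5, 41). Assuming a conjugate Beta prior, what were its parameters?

Beta(3, 17)

A Beta(α, β) prior with s successes and f failures in binomial data gives a Beta(α+s, β+f) posterior.
So α = 5 − 2 = 3 and β = 41 − 24 = 17.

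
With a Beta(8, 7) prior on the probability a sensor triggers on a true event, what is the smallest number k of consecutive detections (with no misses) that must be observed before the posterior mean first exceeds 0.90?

k = 56

After k detections and 0 misses the posterior is Beta(8+k, 7), with mean (8+k)/(8+7+k).
Set (8+k)/(15+k) > 0.90 and solve: k > (0.90·15 − 8)/(1 − 0.90) = 55.000.
The smallest integer exceeding 55.000 is 56.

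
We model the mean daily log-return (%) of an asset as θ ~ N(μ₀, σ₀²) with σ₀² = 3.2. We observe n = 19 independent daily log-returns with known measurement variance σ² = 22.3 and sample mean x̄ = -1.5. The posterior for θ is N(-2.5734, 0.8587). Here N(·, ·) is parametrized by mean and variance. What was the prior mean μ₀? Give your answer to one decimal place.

With known observation variance, the Normal–Normal posterior has precision τ_n = τ₀ + n/σ² and mean μ_n = (τ₀μ₀ + (n/σ²)x̄)/τ_n.
Here τ₀ = 1/3.2 = 0.312500 and τ_data = 19/22.3 = 0.852018, so τ_n = 1.164518.
Rearranging for μ₀: μ₀ = (μ_n·τ_n − τ_data·x̄)/τ₀ = (-2.5734·1.164518 − 0.852018·-1.5) / 0.312500 = -1.718744/0.312500 ≈ -5.5.

μ₀ = -5.5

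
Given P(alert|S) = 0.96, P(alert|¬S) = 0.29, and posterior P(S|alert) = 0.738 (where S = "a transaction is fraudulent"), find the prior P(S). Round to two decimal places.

Bayes' rule in odds form gives O(S|E) = O(S)·[P(E|S)/P(E|¬S)], hence O(S) = O(S|E)/LR.
Posterior odds = 0.738/(1−0.738) = 2.8168. LR = 0.96/0.29 = 3.3103.
Prior odds = 2.8168/3.3103 = 0.8509, so P(S) = 0.8509/(1+0.8509) ≈ 0.46.

P(S) = 0.46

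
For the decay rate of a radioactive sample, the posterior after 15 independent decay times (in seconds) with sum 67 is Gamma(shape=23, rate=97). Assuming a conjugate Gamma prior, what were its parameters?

For an exponential likelihood with a Gamma(α, β) prior on the rate, n observations with total T give posterior Gamma(α+n, β+T).
So α = 23 − 15 = 8 and β = 97 − 67 = 30.

Gamma(shape=8, rate=30)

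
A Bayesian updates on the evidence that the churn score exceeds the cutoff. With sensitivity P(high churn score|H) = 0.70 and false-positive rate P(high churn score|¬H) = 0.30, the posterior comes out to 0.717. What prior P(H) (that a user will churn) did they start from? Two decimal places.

P(H) = 0.52

Bayes' rule in odds form gives O(H|E) = O(H)·[P(E|H)/P(E|¬H)], hence O(H) = O(H|E)/LR.
Posterior odds = 0.717/(1−0.717) = 2.5336. LR = 0.70/0.30 = 2.3333.
Prior odds = 2.5336/2.3333 = 1.0858, so P(H) = 1.0858/(1+1.0858) ≈ 0.52.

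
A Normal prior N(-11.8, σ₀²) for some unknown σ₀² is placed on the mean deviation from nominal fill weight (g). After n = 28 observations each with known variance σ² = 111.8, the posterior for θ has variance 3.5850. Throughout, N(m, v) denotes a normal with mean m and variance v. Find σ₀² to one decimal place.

σ₀² = 35.1

Posterior precision equals prior precision plus data precision: 1/σ_n² = 1/σ₀² + n/σ².
So 1/σ₀² = 1/3.5850 − 28/111.8 = 0.278940 − 0.250447 = 0.028493.
Hence σ₀² = 1/0.028493 ≈ 35.1.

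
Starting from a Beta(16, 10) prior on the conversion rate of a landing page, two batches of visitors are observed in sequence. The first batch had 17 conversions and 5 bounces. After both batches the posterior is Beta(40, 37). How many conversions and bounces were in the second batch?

Sequential conjugate updates are equivalent to a single update on the pooled data, so total successes = posterior α − prior α and total failures = posterior β − prior β.
Total across both batches: 40−16=24 conversions, 37−10=27 bounces.
Subtract the first batch: 24−17=7 conversions and 27−5=22 bounces.

7 conversions and 22 bounces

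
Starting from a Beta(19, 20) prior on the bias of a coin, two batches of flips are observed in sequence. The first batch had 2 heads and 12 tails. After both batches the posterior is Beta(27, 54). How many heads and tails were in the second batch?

Because Beta–binomial updating is additive in the counts, the combined data contributed (α_post−α_prior, β_post−β_prior) successes and failures.
Total across both batches: 27−19=8 heads, 54−20=34 tails.
Subtract the first batch: 8−2=6 heads and 34−12=22 tails.

6 heads and 22 tails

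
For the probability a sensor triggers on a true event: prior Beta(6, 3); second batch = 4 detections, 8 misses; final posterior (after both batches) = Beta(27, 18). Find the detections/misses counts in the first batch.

Sequential conjugate updates are equivalent to a single update on the pooled data, so total successes = posterior α − prior α and total failures = posterior β − prior β.
Total across both batches: 27−6=21 detections, 18−3=15 misses.
Subtract the second batch: 21−4=17 detections and 15−8=7 misses.

17 detections and 7 misses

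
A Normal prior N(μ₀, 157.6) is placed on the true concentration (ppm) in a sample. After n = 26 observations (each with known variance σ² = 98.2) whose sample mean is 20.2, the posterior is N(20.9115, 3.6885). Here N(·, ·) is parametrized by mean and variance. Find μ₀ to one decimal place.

μ₀ = 50.6

With known observation variance, the Normal–Normal posterior has precision τ_n = τ₀ + n/σ² and mean μ_n = (τ₀μ₀ + (n/σ²)x̄)/τ_n.
Here τ₀ = 1/157.6 = 0.006345 and τ_data = 26/98.2 = 0.264766, so τ_n = 0.271111.
Rearranging for μ₀: μ₀ = (μ_n·τ_n − τ_data·x̄)/τ₀ = (20.9115·0.271111 − 0.264766·20.2) / 0.006345 = 0.321064/0.006345 ≈ 50.6.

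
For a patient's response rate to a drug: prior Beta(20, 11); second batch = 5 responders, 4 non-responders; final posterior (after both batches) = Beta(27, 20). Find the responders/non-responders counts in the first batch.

2 responders and 5 non-responders

Because Beta–binomial updating is additive in the counts, the combined data contributed (α_post−α_prior, β_post−β_prior) successes and failures.
Total across both batches: 27−20=7 responders, 20−11=9 non-responders.
Subtract the second batch: 7−5=2 responders and 9−4=5 non-responders.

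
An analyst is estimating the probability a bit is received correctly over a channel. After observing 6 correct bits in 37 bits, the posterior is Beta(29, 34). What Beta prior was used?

Beta(23, 3)

Under Beta–binomial conjugacy the posterior parameters are (a+s, b+f).
Subtract the data counts: 29−6=23, 34−31=3.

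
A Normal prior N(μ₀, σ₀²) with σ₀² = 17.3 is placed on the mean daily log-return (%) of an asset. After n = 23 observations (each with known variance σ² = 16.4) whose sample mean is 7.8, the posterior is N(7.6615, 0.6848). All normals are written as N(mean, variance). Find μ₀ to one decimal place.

μ₀ = 4.3

With known observation variance, the Normal–Normal posterior has precision τ_n = τ₀ + n/σ² and mean μ_n = (τ₀μ₀ + (n/σ²)x̄)/τ_n.
Here τ₀ = 1/17.3 = 0.057803 and τ_data = 23/16.4 = 1.402439, so τ_n = 1.460242.
Rearranging for μ₀: μ₀ = (μ_n·τ_n − τ_data·x̄)/τ₀ = (7.6615·1.460242 − 1.402439·7.8) / 0.057803 = 0.248620/0.057803 ≈ 4.3.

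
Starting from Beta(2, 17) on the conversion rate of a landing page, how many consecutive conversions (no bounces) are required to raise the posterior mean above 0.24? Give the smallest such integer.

After k conversions and 0 bounces the posterior is Beta(2+k, 17), with mean (2+k)/(2+17+k).
Set (2+k)/(19+k) > 0.24 and solve: k > (0.24·19 − 2)/(1 − 0.24) = 3.368.
The smallest integer exceeding 3.368 is 4, and checking k=4: (6)/(23) = 0.2609 > 0.24.

k = 4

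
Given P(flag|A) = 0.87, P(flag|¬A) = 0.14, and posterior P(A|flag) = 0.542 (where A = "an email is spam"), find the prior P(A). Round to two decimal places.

P(A) = 0.16

Bayes' rule in odds form gives O(A|E) = O(A)·[P(E|A)/P(E|¬A)], hence O(A) = O(A|E)/LR.
Posterior odds = 0.542/(1−0.542) = 1.1834. LR = 0.87/0.14 = 6.2143.
Prior odds = 1.1834/6.2143 = 0.1904, so P(A) = 0.1904/(1+0.1904) ≈ 0.16.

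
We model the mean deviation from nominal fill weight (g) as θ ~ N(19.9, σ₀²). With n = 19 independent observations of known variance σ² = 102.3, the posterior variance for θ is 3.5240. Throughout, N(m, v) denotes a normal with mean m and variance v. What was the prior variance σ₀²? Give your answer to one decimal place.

Posterior precision equals prior precision plus data precision: 1/σ_n² = 1/σ₀² + n/σ².
So 1/σ₀² = 1/3.5240 − 19/102.3 = 0.283768 − 0.185728 = 0.098040.
Hence σ₀² = 1/0.098040 ≈ 10.2.

σ₀² = 10.2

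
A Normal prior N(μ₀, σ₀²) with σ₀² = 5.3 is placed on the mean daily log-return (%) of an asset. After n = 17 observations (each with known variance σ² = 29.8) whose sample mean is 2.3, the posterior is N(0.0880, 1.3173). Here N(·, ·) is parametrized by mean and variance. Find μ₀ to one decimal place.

μ₀ = -6.6

The posterior mean is a precision-weighted average: μ_n = (τ₀μ₀ + τ_data·x̄)/(τ₀+τ_data), with τ₀=1/σ₀² and τ_data=n/σ².
Here τ₀ = 1/5.3 = 0.188679 and τ_data = 17/29.8 = 0.570470, so τ_n = 0.759149.
Rearranging for μ₀: μ₀ = (μ_n·τ_n − τ_data·x̄)/τ₀ = (0.0880·0.759149 − 0.570470·2.3) / 0.188679 = -1.245276/0.188679 ≈ -6.6.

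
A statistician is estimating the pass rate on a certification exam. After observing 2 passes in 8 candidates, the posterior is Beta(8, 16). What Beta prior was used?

Beta(6, 10)

Under Beta–binomial conjugacy the posterior parameters are (a+s, b+f).
Subtract the data counts: 8−2=6, 16−6=10.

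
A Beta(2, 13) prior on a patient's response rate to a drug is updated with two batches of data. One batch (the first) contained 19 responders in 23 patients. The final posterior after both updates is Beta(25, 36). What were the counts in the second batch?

4 responders and 19 non-responders

Because Beta–binomial updating is additive in the counts, the combined data contributed (α_post−α_prior, β_post−β_prior) successes and failures.
Total across both batches: 25−2=23 responders, 36−13=23 non-responders.
Subtract the first batch: 23−19=4 responders and 23−4=19 non-responders.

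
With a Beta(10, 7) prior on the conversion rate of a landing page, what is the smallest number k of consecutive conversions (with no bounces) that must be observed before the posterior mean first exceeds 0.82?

After k conversions and 0 bounces the posterior is Beta(10+k, 7), with mean (10+k)/(10+7+k).
Set (10+k)/(17+k) > 0.82 and solve: k > (0.82·17 − 10)/(1 − 0.82) = 21.889.
The smallest integer exceeding 21.889 is 22.

k = 22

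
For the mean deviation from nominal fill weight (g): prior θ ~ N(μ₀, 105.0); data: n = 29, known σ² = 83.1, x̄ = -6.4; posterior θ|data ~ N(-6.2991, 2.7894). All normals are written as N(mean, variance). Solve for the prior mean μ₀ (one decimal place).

With known observation variance, the Normal–Normal posterior has precision τ_n = τ₀ + n/σ² and mean μ_n = (τ₀μ₀ + (n/σ²)x̄)/τ_n.
Here τ₀ = 1/105.0 = 0.009524 and τ_data = 29/83.1 = 0.348977, so τ_n = 0.358501.
Rearranging for μ₀: μ₀ = (μ_n·τ_n − τ_data·x̄)/τ₀ = (-6.2991·0.358501 − 0.348977·-6.4) / 0.009524 = -0.024781/0.009524 ≈ -2.6.

μ₀ = -2.6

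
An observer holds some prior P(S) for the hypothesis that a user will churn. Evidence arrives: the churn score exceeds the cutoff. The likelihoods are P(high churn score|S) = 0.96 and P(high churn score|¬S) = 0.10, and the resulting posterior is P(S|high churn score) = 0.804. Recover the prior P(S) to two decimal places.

In odds form, posterior odds = prior odds × likelihood ratio, so prior odds = posterior odds ÷ LR.
Posterior odds = 0.804/(1−0.804) = 4.1020. LR = 0.96/0.10 = 9.6000.
Prior odds = 4.1020/9.6000 = 0.4273, so P(S) = 0.4273/(1+0.4273) ≈ 0.30.

P(S) = 0.30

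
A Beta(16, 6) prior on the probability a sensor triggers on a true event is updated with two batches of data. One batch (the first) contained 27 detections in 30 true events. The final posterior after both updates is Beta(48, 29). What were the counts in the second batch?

5 detections and 20 misses

Because Beta–binomial updating is additive in the counts, the combined data contributed (α_post−α_prior, β_post−β_prior) successes and failures.
Total across both batches: 48−16=32 detections, 29−6=23 misses.
Subtract the first batch: 32−27=5 detections and 23−3=20 misses.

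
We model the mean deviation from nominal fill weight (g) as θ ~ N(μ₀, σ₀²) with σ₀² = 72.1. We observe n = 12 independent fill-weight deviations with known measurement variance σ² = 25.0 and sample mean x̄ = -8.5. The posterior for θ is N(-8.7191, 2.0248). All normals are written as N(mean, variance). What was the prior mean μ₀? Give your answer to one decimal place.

The posterior mean is a precision-weighted average: μ_n = (τ₀μ₀ + τ_data·x̄)/(τ₀+τ_data), with τ₀=1/σ₀² and τ_data=n/σ².
Here τ₀ = 1/72.1 = 0.013870 and τ_data = 12/25.0 = 0.480000, so τ_n = 0.493870.
Rearranging for μ₀: μ₀ = (μ_n·τ_n − τ_data·x̄)/τ₀ = (-8.7191·0.493870 − 0.480000·-8.5) / 0.013870 = -0.226102/0.013870 ≈ -16.3.

μ₀ = -16.3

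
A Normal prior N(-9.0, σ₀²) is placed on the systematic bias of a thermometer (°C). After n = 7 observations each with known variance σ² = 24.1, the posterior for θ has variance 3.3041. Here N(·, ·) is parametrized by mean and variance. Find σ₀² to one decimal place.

For the Normal–Normal model with known σ², precisions add: τ_n = τ₀ + n/σ².
So 1/σ₀² = 1/3.3041 − 7/24.1 = 0.302654 − 0.290456 = 0.012198.
Hence σ₀² = 1/0.012198 ≈ 82.0.

σ₀² = 82.0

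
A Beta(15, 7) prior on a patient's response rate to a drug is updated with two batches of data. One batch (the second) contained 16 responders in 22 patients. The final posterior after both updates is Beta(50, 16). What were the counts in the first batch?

Sequential conjugate updates are equivalent to a single update on the pooled data, so total successes = posterior α − prior α and total failures = posterior β − prior β.
Total across both batches: 50−15=35 responders, 16−7=9 non-responders.
Subtract the second batch: 35−16=19 responders and 9−6=3 non-responders.

19 responders and 3 non-responders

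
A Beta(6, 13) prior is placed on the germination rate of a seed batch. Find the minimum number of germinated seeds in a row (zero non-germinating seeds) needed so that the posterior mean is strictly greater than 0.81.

k = 50

After k germinated seeds and 0 non-germinating seeds the posterior is Beta(6+k, 13), with mean (6+k)/(6+13+k).
Set (6+k)/(19+k) > 0.81 and solve: k > (0.81·19 − 6)/(1 − 0.81) = 49.421.
The smallest integer exceeding 49.421 is 50.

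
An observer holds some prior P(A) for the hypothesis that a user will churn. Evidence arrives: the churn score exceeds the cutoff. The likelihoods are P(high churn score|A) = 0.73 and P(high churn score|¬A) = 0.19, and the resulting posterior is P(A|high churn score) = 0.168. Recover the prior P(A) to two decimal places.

P(A) = 0.05

Bayes' rule in odds form gives O(A|E) = O(A)·[P(E|A)/P(E|¬A)], hence O(A) = O(A|E)/LR.
Posterior odds = 0.168/(1−0.168) = 0.2019. LR = 0.73/0.19 = 3.8421.
Prior odds = 0.2019/3.8421 = 0.0525, so P(A) = 0.0525/(1+0.0525) ≈ 0.05.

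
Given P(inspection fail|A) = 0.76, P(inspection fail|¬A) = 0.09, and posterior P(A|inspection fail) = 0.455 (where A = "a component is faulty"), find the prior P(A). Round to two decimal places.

In odds form, posterior odds = prior odds × likelihood ratio, so prior odds = posterior odds ÷ LR.
Posterior odds = 0.455/(1−0.455) = 0.8349. LR = 0.76/0.09 = 8.4444.
Prior odds = 0.8349/8.4444 = 0.0989, so P(A) = 0.0989/(1+0.0989) ≈ 0.09.

P(A) = 0.09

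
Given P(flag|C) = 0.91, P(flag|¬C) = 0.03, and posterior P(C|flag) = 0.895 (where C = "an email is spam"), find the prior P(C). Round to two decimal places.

In odds form, posterior odds = prior odds × likelihood ratio, so prior odds = posterior odds ÷ LR.
Posterior odds = 0.895/(1−0.895) = 8.5238. LR = 0.91/0.03 = 30.3333.
Prior odds = 8.5238/30.3333 = 0.2810, so P(C) = 0.2810/(1+0.2810) ≈ 0.22.

P(C) = 0.22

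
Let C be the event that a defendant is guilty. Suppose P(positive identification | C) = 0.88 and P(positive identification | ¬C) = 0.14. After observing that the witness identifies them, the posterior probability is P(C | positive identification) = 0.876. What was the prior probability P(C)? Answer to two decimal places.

P(C) = 0.53

In odds form, posterior odds = prior odds × likelihood ratio, so prior odds = posterior odds ÷ LR.
Posterior odds = 0.876/(1−0.876) = 7.0645. LR = 0.88/0.14 = 6.2857.
Prior odds = 7.0645/6.2857 = 1.1239, so P(C) = 1.1239/(1+1.1239) ≈ 0.53.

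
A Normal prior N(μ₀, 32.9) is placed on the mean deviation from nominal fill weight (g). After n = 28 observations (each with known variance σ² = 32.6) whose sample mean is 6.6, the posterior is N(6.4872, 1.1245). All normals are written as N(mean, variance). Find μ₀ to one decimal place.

μ₀ = 3.3

The posterior mean is a precision-weighted average: μ_n = (τ₀μ₀ + τ_data·x̄)/(τ₀+τ_data), with τ₀=1/σ₀² and τ_data=n/σ².
Here τ₀ = 1/32.9 = 0.030395 and τ_data = 28/32.6 = 0.858896, so τ_n = 0.889291.
Rearranging for μ₀: μ₀ = (μ_n·τ_n − τ_data·x̄)/τ₀ = (6.4872·0.889291 − 0.858896·6.6) / 0.030395 = 0.100295/0.030395 ≈ 3.3.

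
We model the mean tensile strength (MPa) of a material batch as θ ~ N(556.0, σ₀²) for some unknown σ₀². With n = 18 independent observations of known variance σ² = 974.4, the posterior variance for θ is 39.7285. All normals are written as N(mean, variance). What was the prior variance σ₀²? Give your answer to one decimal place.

σ₀² = 149.3

For the Normal–Normal model with known σ², precisions add: τ_n = τ₀ + n/σ².
So 1/σ₀² = 1/39.7285 − 18/974.4 = 0.025171 − 0.018473 = 0.006698.
Hence σ₀² = 1/0.006698 ≈ 149.3.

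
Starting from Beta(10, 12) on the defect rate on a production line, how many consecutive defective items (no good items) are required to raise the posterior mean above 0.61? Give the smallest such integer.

After k defective items and 0 good items the posterior is Beta(10+k, 12), with mean (10+k)/(10+12+k).
Set (10+k)/(22+k) > 0.61 and solve: k > (0.61·22 − 10)/(1 − 0.61) = 8.769.
The smallest integer exceeding 8.769 is 9, and checking k=9: (19)/(31) = 0.6129 > 0.61.

k = 9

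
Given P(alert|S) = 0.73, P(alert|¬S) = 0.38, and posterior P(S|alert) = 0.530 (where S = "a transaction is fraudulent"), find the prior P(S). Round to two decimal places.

In odds form, posterior odds = prior odds × likelihood ratio, so prior odds = posterior odds ÷ LR.
Posterior odds = 0.530/(1−0.530) = 1.1277. LR = 0.73/0.38 = 1.9211.
Prior odds = 1.1277/1.9211 = 0.5870, so P(S) = 0.5870/(1+0.5870) ≈ 0.37.

P(S) = 0.37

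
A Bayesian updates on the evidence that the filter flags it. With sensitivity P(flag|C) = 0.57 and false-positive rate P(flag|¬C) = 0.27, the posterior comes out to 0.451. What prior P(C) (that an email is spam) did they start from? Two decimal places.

P(C) = 0.28

Bayes' rule in odds form gives O(C|E) = O(C)·[P(E|C)/P(E|¬C)], hence O(C) = O(C|E)/LR.
Posterior odds = 0.451/(1−0.451) = 0.8215. LR = 0.57/0.27 = 2.1111.
Prior odds = 0.8215/2.1111 = 0.3891, so P(C) = 0.3891/(1+0.3891) ≈ 0.28.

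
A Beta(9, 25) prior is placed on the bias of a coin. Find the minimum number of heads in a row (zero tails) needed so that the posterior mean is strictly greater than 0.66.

k = 40

After k heads and 0 tails the posterior is Beta(9+k, 25), with mean (9+k)/(9+25+k).
Set (9+k)/(34+k) > 0.66 and solve: k > (0.66·34 − 9)/(1 − 0.66) = 39.529.
The smallest integer exceeding 39.529 is 40.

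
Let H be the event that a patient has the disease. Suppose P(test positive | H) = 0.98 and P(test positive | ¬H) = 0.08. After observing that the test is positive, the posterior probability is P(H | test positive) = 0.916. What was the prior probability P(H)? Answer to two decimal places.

P(H) = 0.47

Bayes' rule in odds form gives O(H|E) = O(H)·[P(E|H)/P(E|¬H)], hence O(H) = O(H|E)/LR.
Posterior odds = 0.916/(1−0.916) = 10.9048. LR = 0.98/0.08 = 12.2500.
Prior odds = 10.9048/12.2500 = 0.8902, so P(H) = 0.8902/(1+0.8902) ≈ 0.47.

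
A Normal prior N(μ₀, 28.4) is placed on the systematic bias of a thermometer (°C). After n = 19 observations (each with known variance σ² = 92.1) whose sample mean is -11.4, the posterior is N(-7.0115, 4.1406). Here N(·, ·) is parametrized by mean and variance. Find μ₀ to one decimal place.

With known observation variance, the Normal–Normal posterior has precision τ_n = τ₀ + n/σ² and mean μ_n = (τ₀μ₀ + (n/σ²)x̄)/τ_n.
Here τ₀ = 1/28.4 = 0.035211 and τ_data = 19/92.1 = 0.206298, so τ_n = 0.241509.
Rearranging for μ₀: μ₀ = (μ_n·τ_n − τ_data·x̄)/τ₀ = (-7.0115·0.241509 − 0.206298·-11.4) / 0.035211 = 0.658457/0.035211 ≈ 18.7.

μ₀ = 18.7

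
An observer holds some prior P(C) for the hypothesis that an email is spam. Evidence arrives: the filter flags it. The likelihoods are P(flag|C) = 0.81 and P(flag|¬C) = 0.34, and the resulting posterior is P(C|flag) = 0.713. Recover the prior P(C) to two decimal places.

P(C) = 0.51

In odds form, posterior odds = prior odds × likelihood ratio, so prior odds = posterior odds ÷ LR.
Posterior odds = 0.713/(1−0.713) = 2.4843. LR = 0.81/0.34 = 2.3824.
Prior odds = 2.4843/2.3824 = 1.0428, so P(C) = 1.0428/(1+1.0428) ≈ 0.51.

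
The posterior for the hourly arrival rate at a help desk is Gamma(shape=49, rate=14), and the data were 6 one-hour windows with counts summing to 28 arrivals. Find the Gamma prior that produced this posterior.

Gamma–Poisson conjugacy: posterior shape = α + Σxᵢ, posterior rate = β + n.
So α = 49 − 28 = 21 and β = 14 − 6 = 8.

Gamma(shape=21, rate=8)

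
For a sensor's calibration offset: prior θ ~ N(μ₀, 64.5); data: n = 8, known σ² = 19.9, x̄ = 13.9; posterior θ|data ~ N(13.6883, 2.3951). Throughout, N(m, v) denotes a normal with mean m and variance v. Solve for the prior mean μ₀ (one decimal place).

The posterior mean is a precision-weighted average: μ_n = (τ₀μ₀ + τ_data·x̄)/(τ₀+τ_data), with τ₀=1/σ₀² and τ_data=n/σ².
Here τ₀ = 1/64.5 = 0.015504 and τ_data = 8/19.9 = 0.402010, so τ_n = 0.417514.
Rearranging for μ₀: μ₀ = (μ_n·τ_n − τ_data·x̄)/τ₀ = (13.6883·0.417514 − 0.402010·13.9) / 0.015504 = 0.127118/0.015504 ≈ 8.2.

μ₀ = 8.2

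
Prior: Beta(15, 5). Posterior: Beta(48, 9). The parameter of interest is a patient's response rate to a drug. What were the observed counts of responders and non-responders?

33 responders and 4 non-responders

Beta is conjugate to the binomial likelihood: posterior = Beta(α+s, β+f).
Match parameters: s=48−15=33, f=9−5=4.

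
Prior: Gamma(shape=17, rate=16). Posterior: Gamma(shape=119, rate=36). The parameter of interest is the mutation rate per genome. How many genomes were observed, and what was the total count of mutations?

A Gamma(α, β) prior (rate parametrization) on a Poisson rate with n observations summing to S gives posterior Gamma(α+S, β+n).
Matching: Σxᵢ = 119 − 17 = 102 and n = 36 − 16 = 20.

n = 20 genomes with total 102 mutations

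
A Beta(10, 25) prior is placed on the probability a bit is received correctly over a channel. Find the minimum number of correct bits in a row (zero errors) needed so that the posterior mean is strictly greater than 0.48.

k = 14

After k correct bits and 0 errors the posterior is Beta(10+k, 25), with mean (10+k)/(10+25+k).
Set (10+k)/(35+k) > 0.48 and solve: k > (0.48·35 − 10)/(1 − 0.48) = 13.077.
The smallest integer exceeding 13.077 is 14, and checking k=14: (24)/(49) = 0.4898 > 0.48.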